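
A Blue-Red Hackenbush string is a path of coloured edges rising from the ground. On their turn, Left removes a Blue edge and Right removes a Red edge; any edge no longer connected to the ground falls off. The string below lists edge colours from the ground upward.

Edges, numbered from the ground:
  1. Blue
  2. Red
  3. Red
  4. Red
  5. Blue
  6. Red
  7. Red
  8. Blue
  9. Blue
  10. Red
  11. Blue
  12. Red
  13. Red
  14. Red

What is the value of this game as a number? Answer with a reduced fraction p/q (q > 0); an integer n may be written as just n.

1233/8192

1 of 14 · B · max L 0 · min R +∞ → 1
2 of 14 · BR · max L 0 · min R 1 → 1/2
3 of 14 · BRR · max L 0 · min R 1/2 → 1/4
4 of 14 · BRRR · max L 0 · min R 1/4 → 1/8
5 of 14 · BRRRB · max L 1/8 · min R 1/4 → 3/16
6 of 14 · BRRRBR · max L 1/8 · min R 3/16 → 5/32
7 of 14 · BRRRBRR · max L 1/8 · min R 5/32 → 9/64
8 of 14 · BRRRBRRB · max L 9/64 · min R 5/32 → 19/128
9 of 14 · BRRRBRRBB · max L 19/128 · min R 5/32 → 39/256
10 of 14 · BRRRBRRBBR · max L 19/128 · min R 39/256 → 77/512
11 of 14 · BRRRBRRBBRB · max L 77/512 · min R 39/256 → 155/1024
12 of 14 · BRRRBRRBBRBR · max L 77/512 · min R 155/1024 → 309/2048
13 of 14 · BRRRBRRBBRBRR · max L 77/512 · min R 309/2048 → 617/4096
14 of 14 · BRRRBRRBBRBRRR · max L 77/512 · min R 617/4096 → 1233/8192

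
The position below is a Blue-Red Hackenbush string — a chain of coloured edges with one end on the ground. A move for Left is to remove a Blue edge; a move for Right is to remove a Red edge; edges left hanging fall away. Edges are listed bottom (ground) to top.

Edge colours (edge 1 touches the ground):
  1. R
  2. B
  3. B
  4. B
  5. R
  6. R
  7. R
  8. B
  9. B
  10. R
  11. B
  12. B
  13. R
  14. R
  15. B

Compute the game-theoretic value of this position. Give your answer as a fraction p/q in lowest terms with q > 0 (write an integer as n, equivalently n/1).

-3661/16384

R: Left { none }, Right { 0 } => simplest -1
RB: Left { -1 }, Right { 0 } => simplest -1/2
RBB: Left { -1, -1/2 }, Right { 0 } => simplest -1/4
RBBB: Left { -1, -1/2, -1/4 }, Right { 0 } => simplest -1/8
RBBBR: Left { -1, -1/2, -1/4 }, Right { -1/8, 0 } => simplest -3/16
RBBBRR: Left { -1, -1/2, -1/4 }, Right { -3/16, -1/8, 0 } => simplest -7/32
RBBBRRR: Left { -1, -1/2, -1/4 }, Right { -7/32, -3/16, -1/8, 0 } => simplest -15/64
RBBBRRRB: Left { -1, -1/2, -1/4, -15/64 }, Right { -7/32, -3/16, -1/8, 0 } => simplest -29/128
RBBBRRRBB: Left { -1, -1/2, -1/4, -15/64, -29/128 }, Right { -7/32, -3/16, -1/8, 0 } => simplest -57/256
RBBBRRRBBR: Left { -1, -1/2, -1/4, -15/64, -29/128 }, Right { -57/256, -7/32, -3/16, -1/8, 0 } => simplest -115/512
RBBBRRRBBRB: Left { -1, -1/2, -1/4, -15/64, -29/128, -115/512 }, Right { -57/256, -7/32, -3/16, -1/8, 0 } => simplest -229/1024
RBBBRRRBBRBB: Left { -1, -1/2, -1/4, -15/64, -29/128, -115/512, -229/1024 }, Right { -57/256, -7/32, -3/16, -1/8, 0 } => simplest -457/2048
RBBBRRRBBRBBR: Left { -1, -1/2, -1/4, -15/64, -29/128, -115/512, -229/1024 }, Right { -457/2048, -57/256, -7/32, -3/16, -1/8, 0 } => simplest -915/4096
RBBBRRRBBRBBRR: Left { -1, -1/2, -1/4, -15/64, -29/128, -115/512, -229/1024 }, Right { -915/4096, -457/2048, -57/256, -7/32, -3/16, -1/8, 0 } => simplest -1831/8192
RBBBRRRBBRBBRRB: Left { -1, -1/2, -1/4, -15/64, -29/128, -115/512, -229/1024, -1831/8192 }, Right { -915/4096, -457/2048, -57/256, -7/32, -3/16, -1/8, 0 } => simplest -3661/16384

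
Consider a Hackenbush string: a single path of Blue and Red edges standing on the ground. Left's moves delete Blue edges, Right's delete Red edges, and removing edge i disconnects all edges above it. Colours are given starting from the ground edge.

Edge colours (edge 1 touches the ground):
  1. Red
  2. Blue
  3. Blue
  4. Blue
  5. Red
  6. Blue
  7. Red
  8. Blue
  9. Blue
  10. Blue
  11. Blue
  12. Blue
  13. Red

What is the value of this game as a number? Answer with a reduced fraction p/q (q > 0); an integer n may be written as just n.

R: Left { ∅ }, Right { 0 } gives simplest -1
RB: Left { -1 }, Right { 0 } gives simplest -1/2
RBB: Left { -1, -1/2 }, Right { 0 } gives simplest -1/4
RBBB: Left { -1, -1/2, -1/4 }, Right { 0 } gives simplest -1/8
RBBBR: Left { -1, -1/2, -1/4 }, Right { -1/8, 0 } gives simplest -3/16
RBBBRB: Left { -1, -1/2, -1/4, -3/16 }, Right { -1/8, 0 } gives simplest -5/32
RBBBRBR: Left { -1, -1/2, -1/4, -3/16 }, Right { -5/32, -1/8, 0 } gives simplest -11/64
RBBBRBRB: Left { -1, -1/2, -1/4, -3/16, -11/64 }, Right { -5/32, -1/8, 0 } gives simplest -21/128
RBBBRBRBB: Left { -1, -1/2, -1/4, -3/16, -11/64, -21/128 }, Right { -5/32, -1/8, 0 } gives simplest -41/256
RBBBRBRBBB: Left { -1, -1/2, -1/4, -3/16, -11/64, -21/128, -41/256 }, Right { -5/32, -1/8, 0 } gives simplest -81/512
RBBBRBRBBBB: Left { -1, -1/2, -1/4, -3/16, -11/64, -21/128, -41/256, -81/512 }, Right { -5/32, -1/8, 0 } gives simplest -161/1024
RBBBRBRBBBBB: Left { -1, -1/2, -1/4, -3/16, -11/64, -21/128, -41/256, -81/512, -161/1024 }, Right { -5/32, -1/8, 0 } gives simplest -321/2048
RBBBRBRBBBBBR: Left { -1, -1/2, -1/4, -3/16, -11/64, -21/128, -41/256, -81/512, -161/1024 }, Right { -321/2048, -5/32, -1/8, 0 } gives simplest -643/4096

-643/4096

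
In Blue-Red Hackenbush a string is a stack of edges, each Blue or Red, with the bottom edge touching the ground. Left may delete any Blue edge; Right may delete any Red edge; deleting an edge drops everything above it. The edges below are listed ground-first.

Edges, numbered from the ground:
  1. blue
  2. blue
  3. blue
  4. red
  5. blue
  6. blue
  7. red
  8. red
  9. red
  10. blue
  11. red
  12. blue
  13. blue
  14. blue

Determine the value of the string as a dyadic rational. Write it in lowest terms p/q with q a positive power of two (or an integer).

Build value(s[:k]) for k = 1..14, string s = blue blue blue red blue blue red red red blue red blue blue blue.
b: Left { 0 }, Right { none } — simplest 1
bb: Left { 0 1 }, Right { none } — simplest 2
bbb: Left { 0 1 2 }, Right { none } — simplest 3
bbbr: Left { 0 1 2 }, Right { 3 } — simplest 5/2
bbbrb: Left { 0 1 2 5/2 }, Right { 3 } — simplest 11/4
bbbrbb: Left { 0 1 2 5/2 11/4 }, Right { 3 } — simplest 23/8
bbbrbbr: Left { 0 1 2 5/2 11/4 }, Right { 23/8 3 } — simplest 45/16
bbbrbbrr: Left { 0 1 2 5/2 11/4 }, Right { 45/16 23/8 3 } — simplest 89/32
bbbrbbrrr: Left { 0 1 2 5/2 11/4 }, Right { 89/32 45/16 23/8 3 } — simplest 177/64
bbbrbbrrrb: Left { 0 1 2 5/2 11/4 177/64 }, Right { 89/32 45/16 23/8 3 } — simplest 355/128
bbbrbbrrrbr: Left { 0 1 2 5/2 11/4 177/64 }, Right { 355/128 89/32 45/16 23/8 3 } — simplest 709/256
bbbrbbrrrbrb: Left { 0 1 2 5/2 11/4 177/64 709/256 }, Right { 355/128 89/32 45/16 23/8 3 } — simplest 1419/512
bbbrbbrrrbrbb: Left { 0 1 2 5/2 11/4 177/64 709/256 1419/512 }, Right { 355/128 89/32 45/16 23/8 3 } — simplest 2839/1024
bbbrbbrrrbrbbb: Left { 0 1 2 5/2 11/4 177/64 709/256 1419/512 2839/1024 }, Right { 355/128 89/32 45/16 23/8 3 } — simplest 5679/2048

5679/2048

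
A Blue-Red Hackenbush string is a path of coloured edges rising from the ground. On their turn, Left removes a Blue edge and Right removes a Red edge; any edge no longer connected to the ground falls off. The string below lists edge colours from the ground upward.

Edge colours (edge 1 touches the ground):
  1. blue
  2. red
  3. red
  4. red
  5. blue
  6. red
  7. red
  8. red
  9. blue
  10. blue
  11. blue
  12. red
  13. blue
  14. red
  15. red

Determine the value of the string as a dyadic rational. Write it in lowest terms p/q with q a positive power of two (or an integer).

2281/16384

b: Left { 0 }, Right { (no moves) } → simplest 1
br: Left { 0 }, Right { 1 } → simplest 1/2
brr: Left { 0 }, Right { 1/2 1 } → simplest 1/4
brrr: Left { 0 }, Right { 1/4 1/2 1 } → simplest 1/8
brrrb: Left { 0 1/8 }, Right { 1/4 1/2 1 } → simplest 3/16
brrrbr: Left { 0 1/8 }, Right { 3/16 1/4 1/2 1 } → simplest 5/32
brrrbrr: Left { 0 1/8 }, Right { 5/32 3/16 1/4 1/2 1 } → simplest 9/64
brrrbrrr: Left { 0 1/8 }, Right { 9/64 5/32 3/16 1/4 1/2 1 } → simplest 17/128
brrrbrrrb: Left { 0 1/8 17/128 }, Right { 9/64 5/32 3/16 1/4 1/2 1 } → simplest 35/256
brrrbrrrbb: Left { 0 1/8 17/128 35/256 }, Right { 9/64 5/32 3/16 1/4 1/2 1 } → simplest 71/512
brrrbrrrbbb: Left { 0 1/8 17/128 35/256 71/512 }, Right { 9/64 5/32 3/16 1/4 1/2 1 } → simplest 143/1024
brrrbrrrbbbr: Left { 0 1/8 17/128 35/256 71/512 }, Right { 143/1024 9/64 5/32 3/16 1/4 1/2 1 } → simplest 285/2048
brrrbrrrbbbrb: Left { 0 1/8 17/128 35/256 71/512 285/2048 }, Right { 143/1024 9/64 5/32 3/16 1/4 1/2 1 } → simplest 571/4096
brrrbrrrbbbrbr: Left { 0 1/8 17/128 35/256 71/512 285/2048 }, Right { 571/4096 143/1024 9/64 5/32 3/16 1/4 1/2 1 } → simplest 1141/8192
brrrbrrrbbbrbrr: Left { 0 1/8 17/128 35/256 71/512 285/2048 }, Right { 1141/8192 571/4096 143/1024 9/64 5/32 3/16 1/4 1/2 1 } → simplest 2281/16384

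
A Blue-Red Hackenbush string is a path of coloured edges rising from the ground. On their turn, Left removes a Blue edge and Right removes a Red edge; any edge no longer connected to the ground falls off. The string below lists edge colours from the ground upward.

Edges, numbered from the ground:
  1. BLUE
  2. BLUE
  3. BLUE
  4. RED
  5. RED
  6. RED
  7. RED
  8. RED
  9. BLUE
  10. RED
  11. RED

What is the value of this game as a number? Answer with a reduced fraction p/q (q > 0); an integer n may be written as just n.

step 1: add BLUE to get B; options L={ 0 } R={  } = 1
step 2: add BLUE to get BB; options L={ 0, 1 } R={  } = 2
step 3: add BLUE to get BBB; options L={ 0, 1, 2 } R={  } = 3
step 4: add RED to get BBBR; options L={ 0, 1, 2 } R={ 3 } = 5/2
step 5: add RED to get BBBRR; options L={ 0, 1, 2 } R={ 5/2, 3 } = 9/4
step 6: add RED to get BBBRRR; options L={ 0, 1, 2 } R={ 9/4, 5/2, 3 } = 17/8
step 7: add RED to get BBBRRRR; options L={ 0, 1, 2 } R={ 17/8, 9/4, 5/2, 3 } = 33/16
step 8: add RED to get BBBRRRRR; options L={ 0, 1, 2 } R={ 33/16, 17/8, 9/4, 5/2, 3 } = 65/32
step 9: add BLUE to get BBBRRRRRB; options L={ 0, 1, 2, 65/32 } R={ 33/16, 17/8, 9/4, 5/2, 3 } = 131/64
step 10: add RED to get BBBRRRRRBR; options L={ 0, 1, 2, 65/32 } R={ 131/64, 33/16, 17/8, 9/4, 5/2, 3 } = 261/128
step 11: add RED to get BBBRRRRRBRR; options L={ 0, 1, 2, 65/32 } R={ 261/128, 131/64, 33/16, 17/8, 9/4, 5/2, 3 } = 521/256

521/256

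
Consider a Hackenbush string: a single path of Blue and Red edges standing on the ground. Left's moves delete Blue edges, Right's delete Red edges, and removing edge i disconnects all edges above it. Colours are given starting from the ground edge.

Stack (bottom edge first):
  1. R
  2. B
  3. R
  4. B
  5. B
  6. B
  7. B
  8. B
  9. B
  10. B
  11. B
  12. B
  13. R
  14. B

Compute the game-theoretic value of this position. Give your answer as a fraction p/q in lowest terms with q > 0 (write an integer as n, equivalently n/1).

Prefix values for R B R B B B B B B B B B R B via {L|R} + simplicity:
g_1 [R]  L=[none]  R=[0]  = -1
g_2 [RB]  L=[-1]  R=[0]  = -1/2
g_3 [RBR]  L=[-1]  R=[-1/2, 0]  = -3/4
g_4 [RBRB]  L=[-1, -3/4]  R=[-1/2, 0]  = -5/8
g_5 [RBRBB]  L=[-1, -3/4, -5/8]  R=[-1/2, 0]  = -9/16
g_6 [RBRBBB]  L=[-1, -3/4, -5/8, -9/16]  R=[-1/2, 0]  = -17/32
g_7 [RBRBBBB]  L=[-1, -3/4, -5/8, -9/16, -17/32]  R=[-1/2, 0]  = -33/64
g_8 [RBRBBBBB]  L=[-1, -3/4, -5/8, -9/16, -17/32, -33/64]  R=[-1/2, 0]  = -65/128
g_9 [RBRBBBBBB]  L=[-1, -3/4, -5/8, -9/16, -17/32, -33/64, -65/128]  R=[-1/2, 0]  = -129/256
g_10 [RBRBBBBBBB]  L=[-1, -3/4, -5/8, -9/16, -17/32, -33/64, -65/128, -129/256]  R=[-1/2, 0]  = -257/512
g_11 [RBRBBBBBBBB]  L=[-1, -3/4, -5/8, -9/16, -17/32, -33/64, -65/128, -129/256, -257/512]  R=[-1/2, 0]  = -513/1024
g_12 [RBRBBBBBBBBB]  L=[-1, -3/4, -5/8, -9/16, -17/32, -33/64, -65/128, -129/256, -257/512, -513/1024]  R=[-1/2, 0]  = -1025/2048
g_13 [RBRBBBBBBBBBR]  L=[-1, -3/4, -5/8, -9/16, -17/32, -33/64, -65/128, -129/256, -257/512, -513/1024]  R=[-1025/2048, -1/2, 0]  = -2051/4096
g_14 [RBRBBBBBBBBBRB]  L=[-1, -3/4, -5/8, -9/16, -17/32, -33/64, -65/128, -129/256, -257/512, -513/1024, -2051/4096]  R=[-1025/2048, -1/2, 0]  = -4101/8192

-4101/8192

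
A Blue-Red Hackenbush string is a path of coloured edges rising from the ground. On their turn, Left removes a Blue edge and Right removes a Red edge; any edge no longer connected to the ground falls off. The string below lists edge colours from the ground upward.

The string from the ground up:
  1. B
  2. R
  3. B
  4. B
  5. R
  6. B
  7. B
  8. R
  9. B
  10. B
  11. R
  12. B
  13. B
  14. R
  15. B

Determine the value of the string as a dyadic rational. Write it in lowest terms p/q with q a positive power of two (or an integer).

G(B) = { 0 | · } ⇒ 1
G(BR) = { 0 | 1 } ⇒ 1/2
G(BRB) = { 0 1/2 | 1 } ⇒ 3/4
G(BRBB) = { 0 1/2 3/4 | 1 } ⇒ 7/8
G(BRBBR) = { 0 1/2 3/4 | 7/8 1 } ⇒ 13/16
G(BRBBRB) = { 0 1/2 3/4 13/16 | 7/8 1 } ⇒ 27/32
G(BRBBRBB) = { 0 1/2 3/4 13/16 27/32 | 7/8 1 } ⇒ 55/64
G(BRBBRBBR) = { 0 1/2 3/4 13/16 27/32 | 55/64 7/8 1 } ⇒ 109/128
G(BRBBRBBRB) = { 0 1/2 3/4 13/16 27/32 109/128 | 55/64 7/8 1 } ⇒ 219/256
G(BRBBRBBRBB) = { 0 1/2 3/4 13/16 27/32 109/128 219/256 | 55/64 7/8 1 } ⇒ 439/512
G(BRBBRBBRBBR) = { 0 1/2 3/4 13/16 27/32 109/128 219/256 | 439/512 55/64 7/8 1 } ⇒ 877/1024
G(BRBBRBBRBBRB) = { 0 1/2 3/4 13/16 27/32 109/128 219/256 877/1024 | 439/512 55/64 7/8 1 } ⇒ 1755/2048
G(BRBBRBBRBBRBB) = { 0 1/2 3/4 13/16 27/32 109/128 219/256 877/1024 1755/2048 | 439/512 55/64 7/8 1 } ⇒ 3511/4096
G(BRBBRBBRBBRBBR) = { 0 1/2 3/4 13/16 27/32 109/128 219/256 877/1024 1755/2048 | 3511/4096 439/512 55/64 7/8 1 } ⇒ 7021/8192
G(BRBBRBBRBBRBBRB) = { 0 1/2 3/4 13/16 27/32 109/128 219/256 877/1024 1755/2048 7021/8192 | 3511/4096 439/512 55/64 7/8 1 } ⇒ 14043/16384

14043/16384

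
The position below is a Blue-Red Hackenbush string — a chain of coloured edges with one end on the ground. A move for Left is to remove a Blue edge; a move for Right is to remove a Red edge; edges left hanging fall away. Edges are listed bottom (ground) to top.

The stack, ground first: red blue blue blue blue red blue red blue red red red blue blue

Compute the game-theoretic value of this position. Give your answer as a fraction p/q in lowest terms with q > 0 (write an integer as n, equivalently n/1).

-697/8192

Prefix values for red blue blue blue blue red blue red blue red red red blue blue via {L|R} + simplicity:
edge 1 of 14 (red): {  | 0 } ⇒ -1
edge 2 of 14 (blue): { -1 | 0 } ⇒ -1/2
edge 3 of 14 (blue): { -1; -1/2 | 0 } ⇒ -1/4
edge 4 of 14 (blue): { -1; -1/2; -1/4 | 0 } ⇒ -1/8
edge 5 of 14 (blue): { -1; -1/2; -1/4; -1/8 | 0 } ⇒ -1/16
edge 6 of 14 (red): { -1; -1/2; -1/4; -1/8 | -1/16; 0 } ⇒ -3/32
edge 7 of 14 (blue): { -1; -1/2; -1/4; -1/8; -3/32 | -1/16; 0 } ⇒ -5/64
edge 8 of 14 (red): { -1; -1/2; -1/4; -1/8; -3/32 | -5/64; -1/16; 0 } ⇒ -11/128
edge 9 of 14 (blue): { -1; -1/2; -1/4; -1/8; -3/32; -11/128 | -5/64; -1/16; 0 } ⇒ -21/256
edge 10 of 14 (red): { -1; -1/2; -1/4; -1/8; -3/32; -11/128 | -21/256; -5/64; -1/16; 0 } ⇒ -43/512
edge 11 of 14 (red): { -1; -1/2; -1/4; -1/8; -3/32; -11/128 | -43/512; -21/256; -5/64; -1/16; 0 } ⇒ -87/1024
edge 12 of 14 (red): { -1; -1/2; -1/4; -1/8; -3/32; -11/128 | -87/1024; -43/512; -21/256; -5/64; -1/16; 0 } ⇒ -175/2048
edge 13 of 14 (blue): { -1; -1/2; -1/4; -1/8; -3/32; -11/128; -175/2048 | -87/1024; -43/512; -21/256; -5/64; -1/16; 0 } ⇒ -349/4096
edge 14 of 14 (blue): { -1; -1/2; -1/4; -1/8; -3/32; -11/128; -175/2048; -349/4096 | -87/1024; -43/512; -21/256; -5/64; -1/16; 0 } ⇒ -697/8192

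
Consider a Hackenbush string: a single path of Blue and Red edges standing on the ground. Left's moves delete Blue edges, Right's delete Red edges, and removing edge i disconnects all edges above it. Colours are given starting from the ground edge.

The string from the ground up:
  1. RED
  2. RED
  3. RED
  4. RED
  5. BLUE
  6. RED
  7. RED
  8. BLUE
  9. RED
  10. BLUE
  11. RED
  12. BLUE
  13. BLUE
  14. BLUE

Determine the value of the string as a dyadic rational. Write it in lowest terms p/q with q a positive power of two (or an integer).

Prefix values for RED RED RED RED BLUE RED RED BLUE RED BLUE RED BLUE BLUE BLUE via {L|R} + simplicity:
step 1: add RED to get R; options L={ none } R={ 0 } ⇒ -1
step 2: add RED to get RR; options L={ none } R={ -1,0 } ⇒ -2
step 3: add RED to get RRR; options L={ none } R={ -2,-1,0 } ⇒ -3
step 4: add RED to get RRRR; options L={ none } R={ -3,-2,-1,0 } ⇒ -4
step 5: add BLUE to get RRRRB; options L={ -4 } R={ -3,-2,-1,0 } ⇒ -7/2
step 6: add RED to get RRRRBR; options L={ -4 } R={ -7/2,-3,-2,-1,0 } ⇒ -15/4
step 7: add RED to get RRRRBRR; options L={ -4 } R={ -15/4,-7/2,-3,-2,-1,0 } ⇒ -31/8
step 8: add BLUE to get RRRRBRRB; options L={ -4,-31/8 } R={ -15/4,-7/2,-3,-2,-1,0 } ⇒ -61/16
step 9: add RED to get RRRRBRRBR; options L={ -4,-31/8 } R={ -61/16,-15/4,-7/2,-3,-2,-1,0 } ⇒ -123/32
step 10: add BLUE to get RRRRBRRBRB; options L={ -4,-31/8,-123/32 } R={ -61/16,-15/4,-7/2,-3,-2,-1,0 } ⇒ -245/64
step 11: add RED to get RRRRBRRBRBR; options L={ -4,-31/8,-123/32 } R={ -245/64,-61/16,-15/4,-7/2,-3,-2,-1,0 } ⇒ -491/128
step 12: add BLUE to get RRRRBRRBRBRB; options L={ -4,-31/8,-123/32,-491/128 } R={ -245/64,-61/16,-15/4,-7/2,-3,-2,-1,0 } ⇒ -981/256
step 13: add BLUE to get RRRRBRRBRBRBB; options L={ -4,-31/8,-123/32,-491/128,-981/256 } R={ -245/64,-61/16,-15/4,-7/2,-3,-2,-1,0 } ⇒ -1961/512
step 14: add BLUE to get RRRRBRRBRBRBBB; options L={ -4,-31/8,-123/32,-491/128,-981/256,-1961/512 } R={ -245/64,-61/16,-15/4,-7/2,-3,-2,-1,0 } ⇒ -3921/1024

-3921/1024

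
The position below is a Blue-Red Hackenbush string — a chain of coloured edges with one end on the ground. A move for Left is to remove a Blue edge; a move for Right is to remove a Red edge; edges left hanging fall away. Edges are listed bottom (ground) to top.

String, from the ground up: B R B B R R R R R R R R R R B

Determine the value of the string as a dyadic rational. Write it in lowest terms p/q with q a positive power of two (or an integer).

12291/16384

value(B) = { 0 | — } = 1
value(BR) = { 0 | 1 } = 1/2
value(BRB) = { 0,1/2 | 1 } = 3/4
value(BRBB) = { 0,1/2,3/4 | 1 } = 7/8
value(BRBBR) = { 0,1/2,3/4 | 7/8,1 } = 13/16
value(BRBBRR) = { 0,1/2,3/4 | 13/16,7/8,1 } = 25/32
value(BRBBRRR) = { 0,1/2,3/4 | 25/32,13/16,7/8,1 } = 49/64
value(BRBBRRRR) = { 0,1/2,3/4 | 49/64,25/32,13/16,7/8,1 } = 97/128
value(BRBBRRRRR) = { 0,1/2,3/4 | 97/128,49/64,25/32,13/16,7/8,1 } = 193/256
value(BRBBRRRRRR) = { 0,1/2,3/4 | 193/256,97/128,49/64,25/32,13/16,7/8,1 } = 385/512
value(BRBBRRRRRRR) = { 0,1/2,3/4 | 385/512,193/256,97/128,49/64,25/32,13/16,7/8,1 } = 769/1024
value(BRBBRRRRRRRR) = { 0,1/2,3/4 | 769/1024,385/512,193/256,97/128,49/64,25/32,13/16,7/8,1 } = 1537/2048
value(BRBBRRRRRRRRR) = { 0,1/2,3/4 | 1537/2048,769/1024,385/512,193/256,97/128,49/64,25/32,13/16,7/8,1 } = 3073/4096
value(BRBBRRRRRRRRRR) = { 0,1/2,3/4 | 3073/4096,1537/2048,769/1024,385/512,193/256,97/128,49/64,25/32,13/16,7/8,1 } = 6145/8192
value(BRBBRRRRRRRRRRB) = { 0,1/2,3/4,6145/8192 | 3073/4096,1537/2048,769/1024,385/512,193/256,97/128,49/64,25/32,13/16,7/8,1 } = 12291/16384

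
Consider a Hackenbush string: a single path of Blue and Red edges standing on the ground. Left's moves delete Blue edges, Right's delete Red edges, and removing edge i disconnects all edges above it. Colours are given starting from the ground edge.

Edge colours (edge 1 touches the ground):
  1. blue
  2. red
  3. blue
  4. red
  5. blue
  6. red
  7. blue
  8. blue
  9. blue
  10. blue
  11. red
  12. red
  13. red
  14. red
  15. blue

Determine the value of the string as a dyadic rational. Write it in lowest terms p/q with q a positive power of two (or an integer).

11203/16384

Recurse on prefixes of the 15-edge string blue red blue red blue red blue blue blue blue red red red red blue:
step 1: add blue to get b; options L={ 0 } R={ (no moves) } -> 1
step 2: add red to get br; options L={ 0 } R={ 1 } -> 1/2
step 3: add blue to get brb; options L={ 0,1/2 } R={ 1 } -> 3/4
step 4: add red to get brbr; options L={ 0,1/2 } R={ 3/4,1 } -> 5/8
step 5: add blue to get brbrb; options L={ 0,1/2,5/8 } R={ 3/4,1 } -> 11/16
step 6: add red to get brbrbr; options L={ 0,1/2,5/8 } R={ 11/16,3/4,1 } -> 21/32
step 7: add blue to get brbrbrb; options L={ 0,1/2,5/8,21/32 } R={ 11/16,3/4,1 } -> 43/64
step 8: add blue to get brbrbrbb; options L={ 0,1/2,5/8,21/32,43/64 } R={ 11/16,3/4,1 } -> 87/128
step 9: add blue to get brbrbrbbb; options L={ 0,1/2,5/8,21/32,43/64,87/128 } R={ 11/16,3/4,1 } -> 175/256
step 10: add blue to get brbrbrbbbb; options L={ 0,1/2,5/8,21/32,43/64,87/128,175/256 } R={ 11/16,3/4,1 } -> 351/512
step 11: add red to get brbrbrbbbbr; options L={ 0,1/2,5/8,21/32,43/64,87/128,175/256 } R={ 351/512,11/16,3/4,1 } -> 701/1024
step 12: add red to get brbrbrbbbbrr; options L={ 0,1/2,5/8,21/32,43/64,87/128,175/256 } R={ 701/1024,351/512,11/16,3/4,1 } -> 1401/2048
step 13: add red to get brbrbrbbbbrrr; options L={ 0,1/2,5/8,21/32,43/64,87/128,175/256 } R={ 1401/2048,701/1024,351/512,11/16,3/4,1 } -> 2801/4096
step 14: add red to get brbrbrbbbbrrrr; options L={ 0,1/2,5/8,21/32,43/64,87/128,175/256 } R={ 2801/4096,1401/2048,701/1024,351/512,11/16,3/4,1 } -> 5601/8192
step 15: add blue to get brbrbrbbbbrrrrb; options L={ 0,1/2,5/8,21/32,43/64,87/128,175/256,5601/8192 } R={ 2801/4096,1401/2048,701/1024,351/512,11/16,3/4,1 } -> 11203/16384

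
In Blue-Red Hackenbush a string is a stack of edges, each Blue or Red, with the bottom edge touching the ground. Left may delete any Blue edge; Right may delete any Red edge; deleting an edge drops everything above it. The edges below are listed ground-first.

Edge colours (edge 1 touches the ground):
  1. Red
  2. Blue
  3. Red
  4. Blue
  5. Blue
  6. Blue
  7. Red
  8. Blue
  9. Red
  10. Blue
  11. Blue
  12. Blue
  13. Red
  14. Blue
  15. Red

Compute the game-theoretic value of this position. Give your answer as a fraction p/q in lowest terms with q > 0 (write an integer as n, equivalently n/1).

val_1 [R]  L=[—]  R=[0]  -> -1
val_2 [RB]  L=[-1]  R=[0]  -> -1/2
val_3 [RBR]  L=[-1]  R=[-1/2,0]  -> -3/4
val_4 [RBRB]  L=[-1,-3/4]  R=[-1/2,0]  -> -5/8
val_5 [RBRBB]  L=[-1,-3/4,-5/8]  R=[-1/2,0]  -> -9/16
val_6 [RBRBBB]  L=[-1,-3/4,-5/8,-9/16]  R=[-1/2,0]  -> -17/32
val_7 [RBRBBBR]  L=[-1,-3/4,-5/8,-9/16]  R=[-17/32,-1/2,0]  -> -35/64
val_8 [RBRBBBRB]  L=[-1,-3/4,-5/8,-9/16,-35/64]  R=[-17/32,-1/2,0]  -> -69/128
val_9 [RBRBBBRBR]  L=[-1,-3/4,-5/8,-9/16,-35/64]  R=[-69/128,-17/32,-1/2,0]  -> -139/256
val_10 [RBRBBBRBRB]  L=[-1,-3/4,-5/8,-9/16,-35/64,-139/256]  R=[-69/128,-17/32,-1/2,0]  -> -277/512
val_11 [RBRBBBRBRBB]  L=[-1,-3/4,-5/8,-9/16,-35/64,-139/256,-277/512]  R=[-69/128,-17/32,-1/2,0]  -> -553/1024
val_12 [RBRBBBRBRBBB]  L=[-1,-3/4,-5/8,-9/16,-35/64,-139/256,-277/512,-553/1024]  R=[-69/128,-17/32,-1/2,0]  -> -1105/2048
val_13 [RBRBBBRBRBBBR]  L=[-1,-3/4,-5/8,-9/16,-35/64,-139/256,-277/512,-553/1024]  R=[-1105/2048,-69/128,-17/32,-1/2,0]  -> -2211/4096
val_14 [RBRBBBRBRBBBRB]  L=[-1,-3/4,-5/8,-9/16,-35/64,-139/256,-277/512,-553/1024,-2211/4096]  R=[-1105/2048,-69/128,-17/32,-1/2,0]  -> -4421/8192
val_15 [RBRBBBRBRBBBRBR]  L=[-1,-3/4,-5/8,-9/16,-35/64,-139/256,-277/512,-553/1024,-2211/4096]  R=[-4421/8192,-1105/2048,-69/128,-17/32,-1/2,0]  -> -8843/16384

-8843/16384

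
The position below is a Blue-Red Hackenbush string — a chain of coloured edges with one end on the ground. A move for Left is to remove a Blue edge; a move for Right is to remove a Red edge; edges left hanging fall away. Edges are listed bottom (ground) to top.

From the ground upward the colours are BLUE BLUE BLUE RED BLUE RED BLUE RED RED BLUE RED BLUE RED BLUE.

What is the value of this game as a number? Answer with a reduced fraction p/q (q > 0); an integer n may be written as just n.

Prefix values for BLUE BLUE BLUE RED BLUE RED BLUE RED RED BLUE RED BLUE RED BLUE via {L|R} + simplicity:
val_1 [B]  L=[0]  R=[none]  => 1
val_2 [BB]  L=[0; 1]  R=[none]  => 2
val_3 [BBB]  L=[0; 1; 2]  R=[none]  => 3
val_4 [BBBR]  L=[0; 1; 2]  R=[3]  => 5/2
val_5 [BBBRB]  L=[0; 1; 2; 5/2]  R=[3]  => 11/4
val_6 [BBBRBR]  L=[0; 1; 2; 5/2]  R=[11/4; 3]  => 21/8
val_7 [BBBRBRB]  L=[0; 1; 2; 5/2; 21/8]  R=[11/4; 3]  => 43/16
val_8 [BBBRBRBR]  L=[0; 1; 2; 5/2; 21/8]  R=[43/16; 11/4; 3]  => 85/32
val_9 [BBBRBRBRR]  L=[0; 1; 2; 5/2; 21/8]  R=[85/32; 43/16; 11/4; 3]  => 169/64
val_10 [BBBRBRBRRB]  L=[0; 1; 2; 5/2; 21/8; 169/64]  R=[85/32; 43/16; 11/4; 3]  => 339/128
val_11 [BBBRBRBRRBR]  L=[0; 1; 2; 5/2; 21/8; 169/64]  R=[339/128; 85/32; 43/16; 11/4; 3]  => 677/256
val_12 [BBBRBRBRRBRB]  L=[0; 1; 2; 5/2; 21/8; 169/64; 677/256]  R=[339/128; 85/32; 43/16; 11/4; 3]  => 1355/512
val_13 [BBBRBRBRRBRBR]  L=[0; 1; 2; 5/2; 21/8; 169/64; 677/256]  R=[1355/512; 339/128; 85/32; 43/16; 11/4; 3]  => 2709/1024
val_14 [BBBRBRBRRBRBRB]  L=[0; 1; 2; 5/2; 21/8; 169/64; 677/256; 2709/1024]  R=[1355/512; 339/128; 85/32; 43/16; 11/4; 3]  => 5419/2048

5419/2048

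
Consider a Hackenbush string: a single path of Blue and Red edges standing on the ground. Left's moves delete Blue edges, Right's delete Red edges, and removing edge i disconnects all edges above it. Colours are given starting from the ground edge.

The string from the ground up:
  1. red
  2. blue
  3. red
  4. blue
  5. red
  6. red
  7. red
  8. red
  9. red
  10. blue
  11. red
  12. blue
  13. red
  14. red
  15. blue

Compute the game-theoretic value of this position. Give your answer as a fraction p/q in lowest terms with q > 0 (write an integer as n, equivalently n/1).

-12205/16384

1 of 15 · r · max L −∞ · min R 0 gives -1
2 of 15 · rb · max L -1 · min R 0 gives -1/2
3 of 15 · rbr · max L -1 · min R -1/2 gives -3/4
4 of 15 · rbrb · max L -3/4 · min R -1/2 gives -5/8
5 of 15 · rbrbr · max L -3/4 · min R -5/8 gives -11/16
6 of 15 · rbrbrr · max L -3/4 · min R -11/16 gives -23/32
7 of 15 · rbrbrrr · max L -3/4 · min R -23/32 gives -47/64
8 of 15 · rbrbrrrr · max L -3/4 · min R -47/64 gives -95/128
9 of 15 · rbrbrrrrr · max L -3/4 · min R -95/128 gives -191/256
10 of 15 · rbrbrrrrrb · max L -191/256 · min R -95/128 gives -381/512
11 of 15 · rbrbrrrrrbr · max L -191/256 · min R -381/512 gives -763/1024
12 of 15 · rbrbrrrrrbrb · max L -763/1024 · min R -381/512 gives -1525/2048
13 of 15 · rbrbrrrrrbrbr · max L -763/1024 · min R -1525/2048 gives -3051/4096
14 of 15 · rbrbrrrrrbrbrr · max L -763/1024 · min R -3051/4096 gives -6103/8192
15 of 15 · rbrbrrrrrbrbrrb · max L -6103/8192 · min R -3051/4096 gives -12205/16384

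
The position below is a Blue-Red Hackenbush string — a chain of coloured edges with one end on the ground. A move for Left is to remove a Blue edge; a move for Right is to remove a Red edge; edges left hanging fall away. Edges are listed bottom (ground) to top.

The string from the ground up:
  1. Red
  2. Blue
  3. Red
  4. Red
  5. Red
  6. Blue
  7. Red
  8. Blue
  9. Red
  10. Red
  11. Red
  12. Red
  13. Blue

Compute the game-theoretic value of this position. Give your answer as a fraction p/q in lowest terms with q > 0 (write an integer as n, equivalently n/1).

Prefix values for Red Blue Red Red Red Blue Red Blue Red Red Red Red Blue via {L|R} + simplicity:
edge 1 of 13 (Red): {  | 0 } → -1
edge 2 of 13 (Blue): { -1 | 0 } → -1/2
edge 3 of 13 (Red): { -1 | -1/2,0 } → -3/4
edge 4 of 13 (Red): { -1 | -3/4,-1/2,0 } → -7/8
edge 5 of 13 (Red): { -1 | -7/8,-3/4,-1/2,0 } → -15/16
edge 6 of 13 (Blue): { -1,-15/16 | -7/8,-3/4,-1/2,0 } → -29/32
edge 7 of 13 (Red): { -1,-15/16 | -29/32,-7/8,-3/4,-1/2,0 } → -59/64
edge 8 of 13 (Blue): { -1,-15/16,-59/64 | -29/32,-7/8,-3/4,-1/2,0 } → -117/128
edge 9 of 13 (Red): { -1,-15/16,-59/64 | -117/128,-29/32,-7/8,-3/4,-1/2,0 } → -235/256
edge 10 of 13 (Red): { -1,-15/16,-59/64 | -235/256,-117/128,-29/32,-7/8,-3/4,-1/2,0 } → -471/512
edge 11 of 13 (Red): { -1,-15/16,-59/64 | -471/512,-235/256,-117/128,-29/32,-7/8,-3/4,-1/2,0 } → -943/1024
edge 12 of 13 (Red): { -1,-15/16,-59/64 | -943/1024,-471/512,-235/256,-117/128,-29/32,-7/8,-3/4,-1/2,0 } → -1887/2048
edge 13 of 13 (Blue): { -1,-15/16,-59/64,-1887/2048 | -943/1024,-471/512,-235/256,-117/128,-29/32,-7/8,-3/4,-1/2,0 } → -3773/4096

-3773/4096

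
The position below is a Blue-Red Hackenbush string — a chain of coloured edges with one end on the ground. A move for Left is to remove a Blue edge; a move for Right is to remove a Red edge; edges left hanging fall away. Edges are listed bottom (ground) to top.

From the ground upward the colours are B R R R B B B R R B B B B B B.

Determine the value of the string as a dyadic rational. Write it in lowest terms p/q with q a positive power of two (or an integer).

3711/16384

v(B) = { 0 | · } -> 1
v(BR) = { 0 | 1 } -> 1/2
v(BRR) = { 0 | 1/2 1 } -> 1/4
v(BRRR) = { 0 | 1/4 1/2 1 } -> 1/8
v(BRRRB) = { 0 1/8 | 1/4 1/2 1 } -> 3/16
v(BRRRBB) = { 0 1/8 3/16 | 1/4 1/2 1 } -> 7/32
v(BRRRBBB) = { 0 1/8 3/16 7/32 | 1/4 1/2 1 } -> 15/64
v(BRRRBBBR) = { 0 1/8 3/16 7/32 | 15/64 1/4 1/2 1 } -> 29/128
v(BRRRBBBRR) = { 0 1/8 3/16 7/32 | 29/128 15/64 1/4 1/2 1 } -> 57/256
v(BRRRBBBRRB) = { 0 1/8 3/16 7/32 57/256 | 29/128 15/64 1/4 1/2 1 } -> 115/512
v(BRRRBBBRRBB) = { 0 1/8 3/16 7/32 57/256 115/512 | 29/128 15/64 1/4 1/2 1 } -> 231/1024
v(BRRRBBBRRBBB) = { 0 1/8 3/16 7/32 57/256 115/512 231/1024 | 29/128 15/64 1/4 1/2 1 } -> 463/2048
v(BRRRBBBRRBBBB) = { 0 1/8 3/16 7/32 57/256 115/512 231/1024 463/2048 | 29/128 15/64 1/4 1/2 1 } -> 927/4096
v(BRRRBBBRRBBBBB) = { 0 1/8 3/16 7/32 57/256 115/512 231/1024 463/2048 927/4096 | 29/128 15/64 1/4 1/2 1 } -> 1855/8192
v(BRRRBBBRRBBBBBB) = { 0 1/8 3/16 7/32 57/256 115/512 231/1024 463/2048 927/4096 1855/8192 | 29/128 15/64 1/4 1/2 1 } -> 3711/16384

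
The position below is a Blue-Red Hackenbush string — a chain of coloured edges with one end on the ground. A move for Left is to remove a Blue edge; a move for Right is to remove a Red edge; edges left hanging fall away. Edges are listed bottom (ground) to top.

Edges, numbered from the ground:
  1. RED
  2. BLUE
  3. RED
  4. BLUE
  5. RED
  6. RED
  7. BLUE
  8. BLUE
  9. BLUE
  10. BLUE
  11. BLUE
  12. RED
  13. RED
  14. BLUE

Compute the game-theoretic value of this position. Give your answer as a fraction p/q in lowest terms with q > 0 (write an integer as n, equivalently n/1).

Recurse on prefixes of the 14-edge string RED BLUE RED BLUE RED RED BLUE BLUE BLUE BLUE BLUE RED RED BLUE:
step 1: add RED to get R; options L={ · } R={ 0 } so -1
step 2: add BLUE to get RB; options L={ -1 } R={ 0 } so -1/2
step 3: add RED to get RBR; options L={ -1 } R={ -1/2,0 } so -3/4
step 4: add BLUE to get RBRB; options L={ -1,-3/4 } R={ -1/2,0 } so -5/8
step 5: add RED to get RBRBR; options L={ -1,-3/4 } R={ -5/8,-1/2,0 } so -11/16
step 6: add RED to get RBRBRR; options L={ -1,-3/4 } R={ -11/16,-5/8,-1/2,0 } so -23/32
step 7: add BLUE to get RBRBRRB; options L={ -1,-3/4,-23/32 } R={ -11/16,-5/8,-1/2,0 } so -45/64
step 8: add BLUE to get RBRBRRBB; options L={ -1,-3/4,-23/32,-45/64 } R={ -11/16,-5/8,-1/2,0 } so -89/128
step 9: add BLUE to get RBRBRRBBB; options L={ -1,-3/4,-23/32,-45/64,-89/128 } R={ -11/16,-5/8,-1/2,0 } so -177/256
step 10: add BLUE to get RBRBRRBBBB; options L={ -1,-3/4,-23/32,-45/64,-89/128,-177/256 } R={ -11/16,-5/8,-1/2,0 } so -353/512
step 11: add BLUE to get RBRBRRBBBBB; options L={ -1,-3/4,-23/32,-45/64,-89/128,-177/256,-353/512 } R={ -11/16,-5/8,-1/2,0 } so -705/1024
step 12: add RED to get RBRBRRBBBBBR; options L={ -1,-3/4,-23/32,-45/64,-89/128,-177/256,-353/512 } R={ -705/1024,-11/16,-5/8,-1/2,0 } so -1411/2048
step 13: add RED to get RBRBRRBBBBBRR; options L={ -1,-3/4,-23/32,-45/64,-89/128,-177/256,-353/512 } R={ -1411/2048,-705/1024,-11/16,-5/8,-1/2,0 } so -2823/4096
step 14: add BLUE to get RBRBRRBBBBBRRB; options L={ -1,-3/4,-23/32,-45/64,-89/128,-177/256,-353/512,-2823/4096 } R={ -1411/2048,-705/1024,-11/16,-5/8,-1/2,0 } so -5645/8192

-5645/8192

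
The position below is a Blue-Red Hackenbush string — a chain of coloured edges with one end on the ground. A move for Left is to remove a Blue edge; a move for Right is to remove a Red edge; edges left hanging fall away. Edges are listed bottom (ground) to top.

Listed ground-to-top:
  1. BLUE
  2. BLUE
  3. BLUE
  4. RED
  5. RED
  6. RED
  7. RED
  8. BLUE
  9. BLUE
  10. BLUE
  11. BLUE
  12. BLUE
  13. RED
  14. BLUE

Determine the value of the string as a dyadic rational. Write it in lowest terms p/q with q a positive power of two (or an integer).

4347/2048

edge 1 of 14 (BLUE): { 0 | (no moves) } — 1
edge 2 of 14 (BLUE): { 0, 1 | (no moves) } — 2
edge 3 of 14 (BLUE): { 0, 1, 2 | (no moves) } — 3
edge 4 of 14 (RED): { 0, 1, 2 | 3 } — 5/2
edge 5 of 14 (RED): { 0, 1, 2 | 5/2, 3 } — 9/4
edge 6 of 14 (RED): { 0, 1, 2 | 9/4, 5/2, 3 } — 17/8
edge 7 of 14 (RED): { 0, 1, 2 | 17/8, 9/4, 5/2, 3 } — 33/16
edge 8 of 14 (BLUE): { 0, 1, 2, 33/16 | 17/8, 9/4, 5/2, 3 } — 67/32
edge 9 of 14 (BLUE): { 0, 1, 2, 33/16, 67/32 | 17/8, 9/4, 5/2, 3 } — 135/64
edge 10 of 14 (BLUE): { 0, 1, 2, 33/16, 67/32, 135/64 | 17/8, 9/4, 5/2, 3 } — 271/128
edge 11 of 14 (BLUE): { 0, 1, 2, 33/16, 67/32, 135/64, 271/128 | 17/8, 9/4, 5/2, 3 } — 543/256
edge 12 of 14 (BLUE): { 0, 1, 2, 33/16, 67/32, 135/64, 271/128, 543/256 | 17/8, 9/4, 5/2, 3 } — 1087/512
edge 13 of 14 (RED): { 0, 1, 2, 33/16, 67/32, 135/64, 271/128, 543/256 | 1087/512, 17/8, 9/4, 5/2, 3 } — 2173/1024
edge 14 of 14 (BLUE): { 0, 1, 2, 33/16, 67/32, 135/64, 271/128, 543/256, 2173/1024 | 1087/512, 17/8, 9/4, 5/2, 3 } — 4347/2048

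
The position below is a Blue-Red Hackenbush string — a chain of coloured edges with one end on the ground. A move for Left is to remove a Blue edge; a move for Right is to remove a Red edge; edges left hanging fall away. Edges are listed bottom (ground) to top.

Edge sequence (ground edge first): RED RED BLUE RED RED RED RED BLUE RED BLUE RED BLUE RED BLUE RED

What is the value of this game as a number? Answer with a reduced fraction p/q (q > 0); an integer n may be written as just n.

Build g(s[:k]) for k = 1..15, string s = RED RED BLUE RED RED RED RED BLUE RED BLUE RED BLUE RED BLUE RED.
g_1 [R]  L=[none]  R=[0]  gives -1
g_2 [RR]  L=[none]  R=[-1 0]  gives -2
g_3 [RRB]  L=[-2]  R=[-1 0]  gives -3/2
g_4 [RRBR]  L=[-2]  R=[-3/2 -1 0]  gives -7/4
g_5 [RRBRR]  L=[-2]  R=[-7/4 -3/2 -1 0]  gives -15/8
g_6 [RRBRRR]  L=[-2]  R=[-15/8 -7/4 -3/2 -1 0]  gives -31/16
g_7 [RRBRRRR]  L=[-2]  R=[-31/16 -15/8 -7/4 -3/2 -1 0]  gives -63/32
g_8 [RRBRRRRB]  L=[-2 -63/32]  R=[-31/16 -15/8 -7/4 -3/2 -1 0]  gives -125/64
g_9 [RRBRRRRBR]  L=[-2 -63/32]  R=[-125/64 -31/16 -15/8 -7/4 -3/2 -1 0]  gives -251/128
g_10 [RRBRRRRBRB]  L=[-2 -63/32 -251/128]  R=[-125/64 -31/16 -15/8 -7/4 -3/2 -1 0]  gives -501/256
g_11 [RRBRRRRBRBR]  L=[-2 -63/32 -251/128]  R=[-501/256 -125/64 -31/16 -15/8 -7/4 -3/2 -1 0]  gives -1003/512
g_12 [RRBRRRRBRBRB]  L=[-2 -63/32 -251/128 -1003/512]  R=[-501/256 -125/64 -31/16 -15/8 -7/4 -3/2 -1 0]  gives -2005/1024
g_13 [RRBRRRRBRBRBR]  L=[-2 -63/32 -251/128 -1003/512]  R=[-2005/1024 -501/256 -125/64 -31/16 -15/8 -7/4 -3/2 -1 0]  gives -4011/2048
g_14 [RRBRRRRBRBRBRB]  L=[-2 -63/32 -251/128 -1003/512 -4011/2048]  R=[-2005/1024 -501/256 -125/64 -31/16 -15/8 -7/4 -3/2 -1 0]  gives -8021/4096
g_15 [RRBRRRRBRBRBRBR]  L=[-2 -63/32 -251/128 -1003/512 -4011/2048]  R=[-8021/4096 -2005/1024 -501/256 -125/64 -31/16 -15/8 -7/4 -3/2 -1 0]  gives -16043/8192

-16043/8192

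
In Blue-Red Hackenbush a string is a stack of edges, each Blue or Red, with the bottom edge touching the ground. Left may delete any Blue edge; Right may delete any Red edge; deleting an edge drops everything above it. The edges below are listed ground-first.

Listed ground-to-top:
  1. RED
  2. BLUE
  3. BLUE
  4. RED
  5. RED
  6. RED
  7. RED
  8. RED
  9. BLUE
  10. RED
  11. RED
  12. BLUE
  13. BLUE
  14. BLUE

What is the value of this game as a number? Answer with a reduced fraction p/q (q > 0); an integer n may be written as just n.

G(R) = { · | 0 } so -1
G(RB) = { -1 | 0 } so -1/2
G(RBB) = { -1 -1/2 | 0 } so -1/4
G(RBBR) = { -1 -1/2 | -1/4 0 } so -3/8
G(RBBRR) = { -1 -1/2 | -3/8 -1/4 0 } so -7/16
G(RBBRRR) = { -1 -1/2 | -7/16 -3/8 -1/4 0 } so -15/32
G(RBBRRRR) = { -1 -1/2 | -15/32 -7/16 -3/8 -1/4 0 } so -31/64
G(RBBRRRRR) = { -1 -1/2 | -31/64 -15/32 -7/16 -3/8 -1/4 0 } so -63/128
G(RBBRRRRRB) = { -1 -1/2 -63/128 | -31/64 -15/32 -7/16 -3/8 -1/4 0 } so -125/256
G(RBBRRRRRBR) = { -1 -1/2 -63/128 | -125/256 -31/64 -15/32 -7/16 -3/8 -1/4 0 } so -251/512
G(RBBRRRRRBRR) = { -1 -1/2 -63/128 | -251/512 -125/256 -31/64 -15/32 -7/16 -3/8 -1/4 0 } so -503/1024
G(RBBRRRRRBRRB) = { -1 -1/2 -63/128 -503/1024 | -251/512 -125/256 -31/64 -15/32 -7/16 -3/8 -1/4 0 } so -1005/2048
G(RBBRRRRRBRRBB) = { -1 -1/2 -63/128 -503/1024 -1005/2048 | -251/512 -125/256 -31/64 -15/32 -7/16 -3/8 -1/4 0 } so -2009/4096
G(RBBRRRRRBRRBBB) = { -1 -1/2 -63/128 -503/1024 -1005/2048 -2009/4096 | -251/512 -125/256 -31/64 -15/32 -7/16 -3/8 -1/4 0 } so -4017/8192

-4017/8192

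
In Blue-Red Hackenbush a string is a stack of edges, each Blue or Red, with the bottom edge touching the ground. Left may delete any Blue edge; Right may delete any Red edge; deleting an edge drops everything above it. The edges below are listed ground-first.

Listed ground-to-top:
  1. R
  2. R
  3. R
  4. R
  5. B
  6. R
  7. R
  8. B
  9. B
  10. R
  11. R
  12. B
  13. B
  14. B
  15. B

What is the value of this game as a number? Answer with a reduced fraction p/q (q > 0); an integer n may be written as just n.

Recurse on prefixes of the 15-edge string R R R R B R R B B R R B B B B:
step 1: add R to get R; options L={  } R={ 0 } → -1
step 2: add R to get RR; options L={  } R={ -1,0 } → -2
step 3: add R to get RRR; options L={  } R={ -2,-1,0 } → -3
step 4: add R to get RRRR; options L={  } R={ -3,-2,-1,0 } → -4
step 5: add B to get RRRRB; options L={ -4 } R={ -3,-2,-1,0 } → -7/2
step 6: add R to get RRRRBR; options L={ -4 } R={ -7/2,-3,-2,-1,0 } → -15/4
step 7: add R to get RRRRBRR; options L={ -4 } R={ -15/4,-7/2,-3,-2,-1,0 } → -31/8
step 8: add B to get RRRRBRRB; options L={ -4,-31/8 } R={ -15/4,-7/2,-3,-2,-1,0 } → -61/16
step 9: add B to get RRRRBRRBB; options L={ -4,-31/8,-61/16 } R={ -15/4,-7/2,-3,-2,-1,0 } → -121/32
step 10: add R to get RRRRBRRBBR; options L={ -4,-31/8,-61/16 } R={ -121/32,-15/4,-7/2,-3,-2,-1,0 } → -243/64
step 11: add R to get RRRRBRRBBRR; options L={ -4,-31/8,-61/16 } R={ -243/64,-121/32,-15/4,-7/2,-3,-2,-1,0 } → -487/128
step 12: add B to get RRRRBRRBBRRB; options L={ -4,-31/8,-61/16,-487/128 } R={ -243/64,-121/32,-15/4,-7/2,-3,-2,-1,0 } → -973/256
step 13: add B to get RRRRBRRBBRRBB; options L={ -4,-31/8,-61/16,-487/128,-973/256 } R={ -243/64,-121/32,-15/4,-7/2,-3,-2,-1,0 } → -1945/512
step 14: add B to get RRRRBRRBBRRBBB; options L={ -4,-31/8,-61/16,-487/128,-973/256,-1945/512 } R={ -243/64,-121/32,-15/4,-7/2,-3,-2,-1,0 } → -3889/1024
step 15: add B to get RRRRBRRBBRRBBBB; options L={ -4,-31/8,-61/16,-487/128,-973/256,-1945/512,-3889/1024 } R={ -243/64,-121/32,-15/4,-7/2,-3,-2,-1,0 } → -7777/2048

-7777/2048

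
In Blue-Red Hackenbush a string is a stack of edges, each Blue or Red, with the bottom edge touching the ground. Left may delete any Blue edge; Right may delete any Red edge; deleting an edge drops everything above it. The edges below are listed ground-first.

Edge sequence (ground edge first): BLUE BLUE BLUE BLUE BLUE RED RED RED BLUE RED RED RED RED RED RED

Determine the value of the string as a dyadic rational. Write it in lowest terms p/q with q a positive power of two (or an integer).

4225/1024

Build value(s[:k]) for k = 1..15, string s = BLUE BLUE BLUE BLUE BLUE RED RED RED BLUE RED RED RED RED RED RED.
edge 1 of 15 (BLUE): { 0 | (no moves) } → 1
edge 2 of 15 (BLUE): { 0; 1 | (no moves) } → 2
edge 3 of 15 (BLUE): { 0; 1; 2 | (no moves) } → 3
edge 4 of 15 (BLUE): { 0; 1; 2; 3 | (no moves) } → 4
edge 5 of 15 (BLUE): { 0; 1; 2; 3; 4 | (no moves) } → 5
edge 6 of 15 (RED): { 0; 1; 2; 3; 4 | 5 } → 9/2
edge 7 of 15 (RED): { 0; 1; 2; 3; 4 | 9/2; 5 } → 17/4
edge 8 of 15 (RED): { 0; 1; 2; 3; 4 | 17/4; 9/2; 5 } → 33/8
edge 9 of 15 (BLUE): { 0; 1; 2; 3; 4; 33/8 | 17/4; 9/2; 5 } → 67/16
edge 10 of 15 (RED): { 0; 1; 2; 3; 4; 33/8 | 67/16; 17/4; 9/2; 5 } → 133/32
edge 11 of 15 (RED): { 0; 1; 2; 3; 4; 33/8 | 133/32; 67/16; 17/4; 9/2; 5 } → 265/64
edge 12 of 15 (RED): { 0; 1; 2; 3; 4; 33/8 | 265/64; 133/32; 67/16; 17/4; 9/2; 5 } → 529/128
edge 13 of 15 (RED): { 0; 1; 2; 3; 4; 33/8 | 529/128; 265/64; 133/32; 67/16; 17/4; 9/2; 5 } → 1057/256
edge 14 of 15 (RED): { 0; 1; 2; 3; 4; 33/8 | 1057/256; 529/128; 265/64; 133/32; 67/16; 17/4; 9/2; 5 } → 2113/512
edge 15 of 15 (RED): { 0; 1; 2; 3; 4; 33/8 | 2113/512; 1057/256; 529/128; 265/64; 133/32; 67/16; 17/4; 9/2; 5 } → 4225/1024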